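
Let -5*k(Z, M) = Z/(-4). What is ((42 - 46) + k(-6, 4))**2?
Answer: 1849/100 ≈ 18.490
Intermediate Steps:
k(Z, M) = Z/20 (k(Z, M) = -Z/(5*(-4)) = -Z*(-1)/(5*4) = -(-1)*Z/20 = Z/20)
((42 - 46) + k(-6, 4))**2 = ((42 - 46) + (1/20)*(-6))**2 = (-4 - 3/10)**2 = (-43/10)**2 = 1849/100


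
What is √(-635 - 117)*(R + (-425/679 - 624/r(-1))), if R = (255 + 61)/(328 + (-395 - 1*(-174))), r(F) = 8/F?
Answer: 23344092*I*√47/72653 ≈ 2202.8*I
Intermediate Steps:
R = 316/107 (R = 316/(328 + (-395 + 174)) = 316/(328 - 221) = 316/107 ≈ 2.9533)
√(-635 - 117)*(R + (-425/679 - 624/r(-1))) = √(-635 - 117)*(316/107 + (-425/679 - 624/(8/(-1)))) = √(-752)*(316/107 + (-425*1/679 - 624/(8*(-1)))) = (4*I*√47)*(316/107 + (-425/679 - 624/(-8))) = (4*I*√47)*(316/107 + (-425/679 - 624*(-⅛))) = (4*I*√47)*(316/107 + (-425/679 + 78)) = (4*I*√47)*(316/107 + 52537/679) = (4*I*√47)*(5836023/72653) = 23344092*I*√47/72653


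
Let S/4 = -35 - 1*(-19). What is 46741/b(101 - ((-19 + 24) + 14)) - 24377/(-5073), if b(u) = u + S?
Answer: 4167647/1602 ≈ 2601.5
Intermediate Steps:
S = -64 (S = 4*(-35 - 1*(-19)) = 4*(-35 + 19) = 4*(-16) = -64)
b(u) = -64 + u (b(u) = u - 64 = -64 + u)
46741/b(101 - ((-19 + 24) + 14)) - 24377/(-5073) = 46741/(-64 + (101 - ((-19 + 24) + 14))) - 24377/(-5073) = 46741/(-64 + (101 - (5 + 14))) - 24377*(-1/5073) = 46741/(-64 + (101 - 1*19)) + 1283/267 = 46741/(-64 + (101 - 19)) + 1283/267 = 46741/(-64 + 82) + 1283/267 = 46741/18 + 1283/267 = 4167647/1602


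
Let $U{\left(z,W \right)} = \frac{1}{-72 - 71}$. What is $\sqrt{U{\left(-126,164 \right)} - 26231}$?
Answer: $\frac{i \sqrt{536397862}}{143} \approx 161.96 i$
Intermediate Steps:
$U{\left(z,W \right)} = - \frac{1}{143}$ ($U{\left(z,W \right)} = \frac{1}{-143} = - \frac{1}{143}$)
$\sqrt{U{\left(-126,164 \right)} - 26231} = \sqrt{- \frac{1}{143} - 26231} = \sqrt{- \frac{3751034}{143}} = \frac{i \sqrt{536397862}}{143}$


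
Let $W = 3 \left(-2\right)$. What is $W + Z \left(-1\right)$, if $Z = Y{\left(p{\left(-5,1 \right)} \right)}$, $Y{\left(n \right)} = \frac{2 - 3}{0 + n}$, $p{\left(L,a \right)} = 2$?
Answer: $- \frac{11}{2} \approx -5.5$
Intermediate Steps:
$W = -6$
$Y{\left(n \right)} = - \frac{1}{n}$
$Z = - \frac{1}{2} \approx -0.5$
$W + Z \left(-1\right) = -6 - - \frac{1}{2} = -6 + \frac{1}{2} = - \frac{11}{2}$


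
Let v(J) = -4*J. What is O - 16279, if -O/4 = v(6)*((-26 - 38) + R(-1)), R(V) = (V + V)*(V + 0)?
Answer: -22231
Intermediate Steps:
R(V) = 2*V² (R(V) = (2*V)*V = 2*V²)
O = -5952 (O = -4*(-4*6)*((-26 - 38) + 2*(-1)²) = -(-96)*(-64 + 2*1) = -(-96)*(-64 + 2) = -(-96)*(-62) = -4*1488 = -5952)
O - 16279 = -5952 - 16279 = -22231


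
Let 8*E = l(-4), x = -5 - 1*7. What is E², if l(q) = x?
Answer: 9/4 ≈ 2.2500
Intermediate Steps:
x = -12 (x = -5 - 7 = -12)
l(q) = -12
E = -3/2 (E = (⅛)*(-12) = -3/2 ≈ -1.5000)
E² = (-3/2)² = 9/4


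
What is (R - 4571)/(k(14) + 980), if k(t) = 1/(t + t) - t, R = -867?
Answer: -152264/27049 ≈ -5.6292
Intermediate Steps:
k(t) = 1/(2*t) - t
(R - 4571)/(k(14) + 980) = (-867 - 4571)/(((½)/14 - 1*14) + 980) = -5438/(((½)*(1/14) - 14) + 980) = -5438/((1/28 - 14) + 980) = -5438/(-391/28 + 980) = -5438/27049/28 = -5438*28/27049 = -152264/27049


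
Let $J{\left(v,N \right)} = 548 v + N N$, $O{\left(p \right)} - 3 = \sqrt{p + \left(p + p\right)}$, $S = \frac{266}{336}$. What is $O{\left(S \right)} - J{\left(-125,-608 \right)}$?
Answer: $-301161 + \frac{\sqrt{38}}{4} \approx -3.0116 \cdot 10^{5}$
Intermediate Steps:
$S = \frac{19}{24}$ ($S = 266 \cdot \frac{1}{336} = \frac{19}{24} \approx 0.79167$)
$O{\left(p \right)} = 3 + \sqrt{3} \sqrt{p}$ ($O{\left(p \right)} = 3 + \sqrt{p + \left(p + p\right)} = 3 + \sqrt{p + 2 p} = 3 + \sqrt{3 p} = 3 + \sqrt{3} \sqrt{p}$)
$J{\left(v,N \right)} = N^{2} + 548 v$ ($J{\left(v,N \right)} = 548 v + N^{2} = N^{2} + 548 v$)
$O{\left(S \right)} - J{\left(-125,-608 \right)} = \left(3 + \sqrt{3} \sqrt{\frac{19}{24}}\right) - \left(\left(-608\right)^{2} + 548 \left(-125\right)\right) = \left(3 + \sqrt{3} \frac{\sqrt{114}}{12}\right) - \left(369664 - 68500\right) = \left(3 + \frac{\sqrt{38}}{4}\right) - 301164 = -301161 + \frac{\sqrt{38}}{4}$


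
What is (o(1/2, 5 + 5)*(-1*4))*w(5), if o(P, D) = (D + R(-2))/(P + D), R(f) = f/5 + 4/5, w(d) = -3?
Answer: 416/35 ≈ 11.886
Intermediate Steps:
R(f) = 4/5 + f/5 (R(f) = f*(1/5) + 4*(1/5) = f/5 + 4/5 = 4/5 + f/5)
o(P, D) = (2/5 + D)/(D + P) (o(P, D) = (D + (4/5 + (1/5)*(-2)))/(P + D) = (D + (4/5 - 2/5))/(D + P) = (D + 2/5)/(D + P) = (2/5 + D)/(D + P))
(o(1/2, 5 + 5)*(-1*4))*w(5) = (((2/5 + (5 + 5))/((5 + 5) + 1/2))*(-1*4))*(-3) = (((2/5 + 10)/(10 + 1/2))*(-4))*(-3) = (((52/5)/(21/2))*(-4))*(-3) = (((2/21)*(52/5))*(-4))*(-3) = ((104/105)*(-4))*(-3) = -416/105*(-3) = 416/35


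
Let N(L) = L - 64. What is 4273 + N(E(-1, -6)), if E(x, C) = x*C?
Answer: 4215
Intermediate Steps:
E(x, C) = C*x
N(L) = -64 + L
4273 + N(E(-1, -6)) = 4273 + (-64 - 6*(-1)) = 4273 + (-64 + 6) = 4273 - 58 = 4215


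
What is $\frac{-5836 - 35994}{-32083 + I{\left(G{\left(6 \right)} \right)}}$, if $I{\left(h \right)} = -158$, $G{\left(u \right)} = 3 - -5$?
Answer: $\frac{41830}{32241} \approx 1.2974$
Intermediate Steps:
$G{\left(u \right)} = 8$ ($G{\left(u \right)} = 3 + 5 = 8$)
$\frac{-5836 - 35994}{-32083 + I{\left(G{\left(6 \right)} \right)}} = \frac{-5836 - 35994}{-32083 - 158} = - \frac{41830}{-32241} = \left(-41830\right) \left(- \frac{1}{32241}\right) = \frac{41830}{32241}$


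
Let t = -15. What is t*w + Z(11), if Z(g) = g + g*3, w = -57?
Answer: 899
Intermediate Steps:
Z(g) = 4*g (Z(g) = g + 3*g = 4*g)
t*w + Z(11) = -15*(-57) + 4*11 = 855 + 44 = 899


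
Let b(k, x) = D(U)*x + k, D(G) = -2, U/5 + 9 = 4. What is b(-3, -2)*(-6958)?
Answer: -6958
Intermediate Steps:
U = -25 (U = -45 + 5*4 = -45 + 20 = -25)
b(k, x) = k - 2*x (b(k, x) = -2*x + k = k - 2*x)
b(-3, -2)*(-6958) = (-3 - 2*(-2))*(-6958) = (-3 + 4)*(-6958) = 1*(-6958) = -6958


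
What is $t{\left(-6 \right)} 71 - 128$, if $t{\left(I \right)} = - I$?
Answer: $298$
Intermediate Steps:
$t{\left(-6 \right)} 71 - 128 = \left(-1\right) \left(-6\right) 71 - 128 = 6 \cdot 71 - 128 = 426 - 128 = 298$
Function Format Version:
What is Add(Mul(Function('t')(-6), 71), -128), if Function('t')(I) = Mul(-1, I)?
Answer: 298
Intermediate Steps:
Add(Mul(Function('t')(-6), 71), -128) = Add(Mul(Mul(-1, -6), 71), -128) = Add(Mul(6, 71), -128) = Add(426, -128) = 298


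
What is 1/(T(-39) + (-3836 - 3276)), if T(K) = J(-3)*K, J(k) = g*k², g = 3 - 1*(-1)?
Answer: -1/8516 ≈ -0.00011743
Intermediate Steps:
g = 4 (g = 3 + 1 = 4)
J(k) = 4*k²
T(K) = 36*K (T(K) = (4*(-3)²)*K = (4*9)*K = 36*K)
1/(T(-39) + (-3836 - 3276)) = 1/(36*(-39) + (-3836 - 3276)) = 1/(-1404 - 7112) = 1/(-8516) = -1/8516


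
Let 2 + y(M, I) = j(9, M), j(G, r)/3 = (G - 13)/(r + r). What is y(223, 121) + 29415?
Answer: 6559093/223 ≈ 29413.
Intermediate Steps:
j(G, r) = 3*(-13 + G)/(2*r) (j(G, r) = 3*((G - 13)/(r + r)) = 3*((-13 + G)/((2*r))) = 3*((-13 + G)*(1/(2*r))) = 3*((-13 + G)/(2*r)) = 3*(-13 + G)/(2*r))
y(M, I) = -2 - 6/M (y(M, I) = -2 + 3*(-13 + 9)/(2*M) = -2 + (3/2)*(-4)/M = -2 - 6/M)
y(223, 121) + 29415 = (-2 - 6/223) + 29415 = -452/223 + 29415 = 6559093/223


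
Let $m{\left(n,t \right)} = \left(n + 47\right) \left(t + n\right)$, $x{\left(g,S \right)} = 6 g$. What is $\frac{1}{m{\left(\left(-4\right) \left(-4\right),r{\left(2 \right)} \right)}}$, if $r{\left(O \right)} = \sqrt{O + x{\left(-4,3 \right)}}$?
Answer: $\frac{8}{8757} - \frac{i \sqrt{22}}{17514} \approx 0.00091355 - 0.00026781 i$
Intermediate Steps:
$r{\left(O \right)} = \sqrt{-24 + O}$ ($r{\left(O \right)} = \sqrt{O + 6 \left(-4\right)} = \sqrt{O - 24} = \sqrt{-24 + O}$)
$m{\left(n,t \right)} = \left(47 + n\right) \left(n + t\right)$
$\frac{1}{m{\left(\left(-4\right) \left(-4\right),r{\left(2 \right)} \right)}} = \frac{1}{\left(\left(-4\right) \left(-4\right)\right)^{2} + 47 \left(\left(-4\right) \left(-4\right)\right) + 47 \sqrt{-24 + 2} + \left(-4\right) \left(-4\right) \sqrt{-24 + 2}} = \frac{1}{16^{2} + 47 \cdot 16 + 47 \sqrt{-22} + 16 \sqrt{-22}} = \frac{1}{256 + 752 + 47 i \sqrt{22} + 16 i \sqrt{22}} = \frac{1}{1008 + 63 i \sqrt{22}}$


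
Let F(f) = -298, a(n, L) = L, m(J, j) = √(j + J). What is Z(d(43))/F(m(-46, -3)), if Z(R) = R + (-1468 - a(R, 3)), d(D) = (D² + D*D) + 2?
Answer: -2229/298 ≈ -7.4799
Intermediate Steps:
m(J, j) = √(J + j)
d(D) = 2 + 2*D² (d(D) = (D² + D²) + 2 = 2*D² + 2 = 2 + 2*D²)
Z(R) = -1471 + R (Z(R) = R + (-1468 - 1*3) = R + (-1468 - 3) = R - 1471 = -1471 + R)
Z(d(43))/F(m(-46, -3)) = (-1471 + (2 + 2*43²))/(-298) = (-1471 + (2 + 2*1849))*(-1/298) = (-1471 + (2 + 3698))*(-1/298) = (-1471 + 3700)*(-1/298) = 2229*(-1/298) = -2229/298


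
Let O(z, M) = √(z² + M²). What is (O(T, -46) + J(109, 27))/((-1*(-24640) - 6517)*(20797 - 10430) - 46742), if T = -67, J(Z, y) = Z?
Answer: 109/187834399 + √6605/187834399 ≈ 1.0130e-6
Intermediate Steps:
O(z, M) = √(M² + z²)
(O(T, -46) + J(109, 27))/((-1*(-24640) - 6517)*(20797 - 10430) - 46742) = (√((-46)² + (-67)²) + 109)/((-1*(-24640) - 6517)*(20797 - 10430) - 46742) = (√(2116 + 4489) + 109)/((24640 - 6517)*10367 - 46742) = (√6605 + 109)/(18123*10367 - 46742) = (109 + √6605)/(187881141 - 46742) = (109 + √6605)/187834399 = (109 + √6605)*(1/187834399) = 109/187834399 + √6605/187834399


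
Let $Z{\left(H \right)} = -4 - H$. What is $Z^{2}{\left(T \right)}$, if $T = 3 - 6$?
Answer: $1$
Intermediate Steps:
$T = -3$ ($T = 3 - 6 = -3$)
$Z^{2}{\left(T \right)} = \left(-4 - -3\right)^{2} = \left(-4 + 3\right)^{2} = \left(-1\right)^{2} = 1$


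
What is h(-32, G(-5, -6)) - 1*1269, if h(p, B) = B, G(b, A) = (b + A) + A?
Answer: -1286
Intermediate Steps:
G(b, A) = b + 2*A (G(b, A) = (A + b) + A = b + 2*A)
h(-32, G(-5, -6)) - 1*1269 = (-5 + 2*(-6)) - 1*1269 = (-5 - 12) - 1269 = -17 - 1269 = -1286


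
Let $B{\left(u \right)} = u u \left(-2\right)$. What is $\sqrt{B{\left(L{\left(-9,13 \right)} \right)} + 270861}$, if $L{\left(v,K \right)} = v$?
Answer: $\sqrt{270699} \approx 520.29$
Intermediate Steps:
$B{\left(u \right)} = - 2 u^{2}$ ($B{\left(u \right)} = u^{2} \left(-2\right) = - 2 u^{2}$)
$\sqrt{B{\left(L{\left(-9,13 \right)} \right)} + 270861} = \sqrt{- 2 \left(-9\right)^{2} + 270861} = \sqrt{\left(-2\right) 81 + 270861} = \sqrt{-162 + 270861} = \sqrt{270699}$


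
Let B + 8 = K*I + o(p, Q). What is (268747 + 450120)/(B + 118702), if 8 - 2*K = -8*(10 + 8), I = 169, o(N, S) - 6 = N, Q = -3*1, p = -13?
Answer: 718867/131531 ≈ 5.4654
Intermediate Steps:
Q = -3
o(N, S) = 6 + N
K = 76 (K = 4 - (-4)*(10 + 8) = 4 - (-4)*18 = 4 - 1/2*(-144) = 4 + 72 = 76)
B = 12829 (B = -8 + (76*169 + (6 - 13)) = -8 + (12844 - 7) = -8 + 12837 = 12829)
(268747 + 450120)/(B + 118702) = (268747 + 450120)/(12829 + 118702) = 718867/131531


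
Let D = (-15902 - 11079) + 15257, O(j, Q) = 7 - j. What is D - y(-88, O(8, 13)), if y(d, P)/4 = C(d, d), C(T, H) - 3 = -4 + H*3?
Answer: -10664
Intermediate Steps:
C(T, H) = -1 + 3*H (C(T, H) = 3 + (-4 + H*3) = 3 + (-4 + 3*H) = -1 + 3*H)
D = -11724 (D = -26981 + 15257 = -11724)
y(d, P) = -4 + 12*d (y(d, P) = 4*(-1 + 3*d) = -4 + 12*d)
D - y(-88, O(8, 13)) = -11724 - (-4 + 12*(-88)) = -11724 - (-4 - 1056) = -11724 - 1*(-1060) = -11724 + 1060 = -10664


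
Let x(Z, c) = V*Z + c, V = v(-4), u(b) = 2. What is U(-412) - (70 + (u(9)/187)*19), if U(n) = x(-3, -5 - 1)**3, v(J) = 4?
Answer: -1103712/187 ≈ -5902.2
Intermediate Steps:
V = 4
x(Z, c) = c + 4*Z (x(Z, c) = 4*Z + c = c + 4*Z)
U(n) = -5832 (U(n) = ((-5 - 1) + 4*(-3))**3 = (-6 - 12)**3 = (-18)**3 = -5832)
U(-412) - (70 + (u(9)/187)*19) = -5832 - (70 + (2/187)*19) = -5832 - (70 + 38/187) = -5832 - 1*13128/187 = -5832 - 13128/187 = -1103712/187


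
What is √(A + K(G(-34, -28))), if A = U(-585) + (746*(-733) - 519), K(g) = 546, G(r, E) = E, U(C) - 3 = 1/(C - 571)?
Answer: 3*I*√70231881/34 ≈ 739.45*I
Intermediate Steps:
U(C) = 3 + 1/(-571 + C) (U(C) = 3 + 1/(C - 571) = 3 + 1/(-571 + C))
A = -632718105/1156 (A = (-1712 + 3*(-585))/(-571 - 585) + (746*(-733) - 519) = (-1712 - 1755)/(-1156) + (-546818 - 519) = -1/1156*(-3467) - 547337 = 3467/1156 - 547337 = -632718105/1156 ≈ -5.4733e+5)
√(A + K(G(-34, -28))) = √(-632718105/1156 + 546) = √(-632086929/1156) = 3*I*√70231881/34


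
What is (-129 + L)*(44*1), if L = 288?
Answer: 6996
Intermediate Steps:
(-129 + L)*(44*1) = (-129 + 288)*(44*1) = 159*44 = 6996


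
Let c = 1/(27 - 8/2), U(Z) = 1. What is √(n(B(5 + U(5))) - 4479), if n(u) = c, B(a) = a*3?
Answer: 2*I*√592342/23 ≈ 66.925*I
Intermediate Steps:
c = 1/23 (c = 1/(27 - 8*½) = 1/(27 - 4) = 1/23 ≈ 0.043478)
B(a) = 3*a
n(u) = 1/23
√(n(B(5 + U(5))) - 4479) = √(1/23 - 4479) = √(-103016/23) = 2*I*√592342/23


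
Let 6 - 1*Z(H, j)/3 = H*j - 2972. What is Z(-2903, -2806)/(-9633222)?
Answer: 452380/178393 ≈ 2.5359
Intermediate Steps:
Z(H, j) = 8934 - 3*H*j (Z(H, j) = 18 - 3*(H*j - 2972) = 18 - 3*(-2972 + H*j) = 18 + (8916 - 3*H*j) = 8934 - 3*H*j)
Z(-2903, -2806)/(-9633222) = (8934 - 3*(-2903)*(-2806))/(-9633222) = (8934 - 24437454)*(-1/9633222) = -24428520*(-1/9633222) = 452380/178393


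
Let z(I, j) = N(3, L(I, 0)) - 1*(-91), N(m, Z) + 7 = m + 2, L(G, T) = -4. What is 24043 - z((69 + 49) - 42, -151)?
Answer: 23954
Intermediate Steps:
N(m, Z) = -5 + m (N(m, Z) = -7 + (m + 2) = -7 + (2 + m) = -5 + m)
z(I, j) = 89 (z(I, j) = (-5 + 3) - 1*(-91) = -2 + 91 = 89)
24043 - z((69 + 49) - 42, -151) = 24043 - 1*89 = 24043 - 89 = 23954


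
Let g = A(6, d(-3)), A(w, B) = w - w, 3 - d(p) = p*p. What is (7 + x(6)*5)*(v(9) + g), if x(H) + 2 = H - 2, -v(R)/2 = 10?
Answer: -340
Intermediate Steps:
d(p) = 3 - p² (d(p) = 3 - p*p = 3 - p²)
A(w, B) = 0
v(R) = -20 (v(R) = -2*10 = -20)
x(H) = -4 + H (x(H) = -2 + (H - 2) = -2 + (-2 + H) = -4 + H)
g = 0
(7 + x(6)*5)*(v(9) + g) = (7 + (-4 + 6)*5)*(-20 + 0) = (7 + 2*5)*(-20) = (7 + 10)*(-20) = 17*(-20) = -340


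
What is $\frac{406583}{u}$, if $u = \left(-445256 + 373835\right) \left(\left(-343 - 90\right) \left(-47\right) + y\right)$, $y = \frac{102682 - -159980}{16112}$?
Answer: $- \frac{172391192}{616772912133} \approx -0.00027951$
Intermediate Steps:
$y = \frac{131331}{8056}$ ($y = \left(102682 + 159980\right) \frac{1}{16112} = 262662 \cdot \frac{1}{16112} = \frac{131331}{8056} \approx 16.302$)
$u = - \frac{616772912133}{424}$ ($u = \left(-445256 + 373835\right) \left(\left(-343 - 90\right) \left(-47\right) + \frac{131331}{8056}\right) = - 71421 \left(\left(-433\right) \left(-47\right) + \frac{131331}{8056}\right) = - 71421 \left(20351 + \frac{131331}{8056}\right) = \left(-71421\right) \frac{164078987}{8056} = - \frac{616772912133}{424} \approx -1.4547 \cdot 10^{9}$)
$\frac{406583}{u} = \frac{406583}{- \frac{616772912133}{424}} = 406583 \left(- \frac{424}{616772912133}\right) = - \frac{172391192}{616772912133}$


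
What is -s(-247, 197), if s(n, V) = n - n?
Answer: 0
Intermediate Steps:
s(n, V) = 0
-s(-247, 197) = -1*0 = 0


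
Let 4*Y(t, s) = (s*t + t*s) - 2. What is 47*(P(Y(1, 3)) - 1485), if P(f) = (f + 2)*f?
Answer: -69654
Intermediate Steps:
Y(t, s) = -½ + s*t/2 (Y(t, s) = ((s*t + t*s) - 2)/4 = ((s*t + s*t) - 2)/4 = (2*s*t - 2)/4 = (-2 + 2*s*t)/4 = -½ + s*t/2)
P(f) = f*(2 + f) (P(f) = (2 + f)*f = f*(2 + f))
47*(P(Y(1, 3)) - 1485) = 47*((-½ + (½)*3*1)*(2 + (-½ + (½)*3*1)) - 1485) = 47*((-½ + 3/2)*(2 + (-½ + 3/2)) - 1485) = 47*(1*(2 + 1) - 1485) = 47*(1*3 - 1485) = 47*(3 - 1485) = 47*(-1482) = -69654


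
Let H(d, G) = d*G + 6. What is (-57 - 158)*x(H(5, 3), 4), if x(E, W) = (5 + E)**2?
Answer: -145340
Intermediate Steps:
H(d, G) = 6 + G*d (H(d, G) = G*d + 6 = 6 + G*d)
(-57 - 158)*x(H(5, 3), 4) = (-57 - 158)*(5 + (6 + 3*5))**2 = -215*(5 + (6 + 15))**2 = -215*(5 + 21)**2 = -215*26**2 = -215*676 = -145340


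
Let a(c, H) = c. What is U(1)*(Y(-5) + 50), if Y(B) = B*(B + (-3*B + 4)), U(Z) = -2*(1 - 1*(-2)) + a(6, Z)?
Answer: 0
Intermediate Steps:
U(Z) = 0 (U(Z) = -2*(1 - 1*(-2)) + 6 = -2*(1 + 2) + 6 = -2*3 + 6 = -6 + 6 = 0)
Y(B) = B*(4 - 2*B) (Y(B) = B*(B + (4 - 3*B)) = B*(4 - 2*B))
U(1)*(Y(-5) + 50) = 0*(2*(-5)*(2 - 1*(-5)) + 50) = 0*(2*(-5)*(2 + 5) + 50) = 0*(2*(-5)*7 + 50) = 0*(-70 + 50) = 0*(-20) = 0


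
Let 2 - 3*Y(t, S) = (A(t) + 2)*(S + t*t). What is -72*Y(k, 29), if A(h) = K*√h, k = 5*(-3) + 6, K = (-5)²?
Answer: 5232 + 198000*I ≈ 5232.0 + 1.98e+5*I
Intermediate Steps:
K = 25
k = -9 (k = -15 + 6 = -9)
A(h) = 25*√h
Y(t, S) = ⅔ - (2 + 25*√t)*(S + t²)/3 (Y(t, S) = ⅔ - (25*√t + 2)*(S + t*t)/3 = ⅔ - (2 + 25*√t)*(S + t²)/3)
-72*Y(k, 29) = -72*(⅔ - 2025*I - ⅔*29 - ⅔*(-9)² - 25/3*29*√(-9)) = -72*(⅔ - 2025*I - 58/3 - ⅔*81 - 25/3*29*3*I) = -72*(⅔ - 2025*I - 58/3 - 54 - 725*I) = -72*(-218/3 - 2750*I) = 5232 + 198000*I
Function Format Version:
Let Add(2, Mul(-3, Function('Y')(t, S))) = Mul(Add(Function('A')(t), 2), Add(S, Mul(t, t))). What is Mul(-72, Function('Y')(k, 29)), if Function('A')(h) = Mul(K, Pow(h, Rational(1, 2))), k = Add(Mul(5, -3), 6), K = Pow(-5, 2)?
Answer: Add(5232, Mul(198000, I)) ≈ Add(5232.0, Mul(1.9800e+5, I))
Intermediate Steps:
K = 25
k = -9 (k = Add(-15, 6) = -9)
Function('A')(h) = Mul(25, Pow(h, Rational(1, 2)))
Function('Y')(t, S) = Add(Rational(2, 3), Mul(Rational(-1, 3), Add(2, Mul(25, Pow(t, Rational(1, 2)))), Add(S, Pow(t, 2)))) (Function('Y')(t, S) = Add(Rational(2, 3), Mul(Rational(-1, 3), Mul(Add(Mul(25, Pow(t, Rational(1, 2))), 2), Add(S, Mul(t, t))))) = Add(Rational(2, 3), Mul(Rational(-1, 3), Mul(Add(2, Mul(25, Pow(t, Rational(1, 2)))), Add(S, Pow(t, 2))))) = Add(Rational(2, 3), Mul(Rational(-1, 3), Add(2, Mul(25, Pow(t, Rational(1, 2)))), Add(S, Pow(t, 2)))))
Mul(-72, Function('Y')(k, 29)) = Mul(-72, Add(Rational(2, 3), Mul(Rational(-25, 3), Pow(-9, Rational(5, 2))), Mul(Rational(-2, 3), 29), Mul(Rational(-2, 3), Pow(-9, 2)), Mul(Rational(-25, 3), 29, Pow(-9, Rational(1, 2))))) = Mul(-72, Add(Rational(2, 3), Mul(Rational(-25, 3), Mul(243, I)), Rational(-58, 3), Mul(Rational(-2, 3), 81), Mul(Rational(-25, 3), 29, Mul(3, I)))) = Mul(-72, Add(Rational(2, 3), Mul(-2025, I), Rational(-58, 3), -54, Mul(-725, I))) = Mul(-72, Add(Rational(-218, 3), Mul(-2750, I))) = Add(5232, Mul(198000, I))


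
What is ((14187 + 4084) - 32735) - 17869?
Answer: -32333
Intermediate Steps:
((14187 + 4084) - 32735) - 17869 = (18271 - 32735) - 17869 = -14464 - 17869 = -32333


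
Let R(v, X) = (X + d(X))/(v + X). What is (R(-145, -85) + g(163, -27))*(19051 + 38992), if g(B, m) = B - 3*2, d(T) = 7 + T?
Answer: 2105393739/230 ≈ 9.1539e+6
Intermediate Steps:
R(v, X) = (7 + 2*X)/(X + v) (R(v, X) = (X + (7 + X))/(v + X) = (7 + 2*X)/(X + v))
g(B, m) = -6 + B (g(B, m) = B - 6 = -6 + B)
(R(-145, -85) + g(163, -27))*(19051 + 38992) = ((7 + 2*(-85))/(-85 - 145) + (-6 + 163))*(19051 + 38992) = ((7 - 170)/(-230) + 157)*58043 = (-1/230*(-163) + 157)*58043 = (163/230 + 157)*58043 = (36273/230)*58043 = 2105393739/230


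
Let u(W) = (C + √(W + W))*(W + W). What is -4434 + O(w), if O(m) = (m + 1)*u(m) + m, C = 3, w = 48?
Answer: 9726 + 18816*√6 ≈ 55816.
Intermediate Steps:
u(W) = 2*W*(3 + √2*√W) (u(W) = (3 + √(W + W))*(W + W) = (3 + √(2*W))*(2*W) = (3 + √2*√W)*(2*W) = 2*W*(3 + √2*√W))
O(m) = m + (1 + m)*(6*m + 2*√2*m^(3/2)) (O(m) = (m + 1)*(6*m + 2*√2*m^(3/2)) + m = (1 + m)*(6*m + 2*√2*m^(3/2)) + m = m + (1 + m)*(6*m + 2*√2*m^(3/2)))
-4434 + O(w) = -4434 + (7*48 + 2*48*(3*48 + √2*48^(3/2)) + 2*√2*48^(3/2)) = -4434 + (336 + 2*48*(144 + √2*(192*√3)) + 2*√2*(192*√3)) = -4434 + (336 + 2*48*(144 + 192*√6) + 384*√6) = -4434 + (336 + (13824 + 18432*√6) + 384*√6) = -4434 + (14160 + 18816*√6) = 9726 + 18816*√6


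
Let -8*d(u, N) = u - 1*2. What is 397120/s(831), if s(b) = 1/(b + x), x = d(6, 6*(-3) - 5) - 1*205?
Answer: 248398560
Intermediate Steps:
d(u, N) = 1/4 - u/8 (d(u, N) = -(u - 1*2)/8 = -(u - 2)/8 = -(-2 + u)/8 = 1/4 - u/8)
x = -411/2 (x = (1/4 - 1/8*6) - 1*205 = (1/4 - 3/4) - 205 = -1/2 - 205 = -411/2 ≈ -205.50)
s(b) = 1/(-411/2 + b) (s(b) = 1/(b - 411/2) = 1/(-411/2 + b))
397120/s(831) = 397120/((2/(-411 + 2*831))) = 397120/((2/(-411 + 1662))) = 397120/((2/1251)) = 397120/((2*(1/1251))) = 397120/(2/1251) = 397120*(1251/2) = 248398560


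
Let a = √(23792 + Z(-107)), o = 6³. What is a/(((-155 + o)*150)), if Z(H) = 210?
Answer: √24002/9150 ≈ 0.016932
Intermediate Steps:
o = 216
a = √24002 (a = √(23792 + 210) = √24002 ≈ 154.93)
a/(((-155 + o)*150)) = √24002/(((-155 + 216)*150)) = √24002/((61*150)) = √24002/9150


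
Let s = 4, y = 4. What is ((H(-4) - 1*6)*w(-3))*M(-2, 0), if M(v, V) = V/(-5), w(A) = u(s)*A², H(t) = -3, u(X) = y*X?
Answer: 0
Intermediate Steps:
u(X) = 4*X
w(A) = 16*A² (w(A) = (4*4)*A² = 16*A²)
M(v, V) = -V/5 (M(v, V) = V*(-⅕) = -V/5)
((H(-4) - 1*6)*w(-3))*M(-2, 0) = ((-3 - 1*6)*(16*(-3)²))*(-⅕*0) = ((-3 - 6)*(16*9))*0 = -9*144*0 = -1296*0 = 0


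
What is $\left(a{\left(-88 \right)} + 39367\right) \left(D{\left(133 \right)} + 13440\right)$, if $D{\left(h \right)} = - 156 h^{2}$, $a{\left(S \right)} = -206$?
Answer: $-107537829084$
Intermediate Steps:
$\left(a{\left(-88 \right)} + 39367\right) \left(D{\left(133 \right)} + 13440\right) = \left(-206 + 39367\right) \left(- 156 \cdot 133^{2} + 13440\right) = 39161 \left(\left(-156\right) 17689 + 13440\right) = 39161 \left(-2759484 + 13440\right) = 39161 \left(-2746044\right) = -107537829084$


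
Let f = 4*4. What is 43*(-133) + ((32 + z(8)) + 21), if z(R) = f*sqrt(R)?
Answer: -5666 + 32*sqrt(2) ≈ -5620.7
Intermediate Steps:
f = 16
z(R) = 16*sqrt(R)
43*(-133) + ((32 + z(8)) + 21) = 43*(-133) + ((32 + 16*sqrt(8)) + 21) = -5719 + ((32 + 16*(2*sqrt(2))) + 21) = -5719 + ((32 + 32*sqrt(2)) + 21) = -5719 + (53 + 32*sqrt(2)) = -5666 + 32*sqrt(2)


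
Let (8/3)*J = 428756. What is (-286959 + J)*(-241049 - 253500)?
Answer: 124799934699/2 ≈ 6.2400e+10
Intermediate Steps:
J = 321567/2 (J = (3/8)*428756 = 321567/2 ≈ 1.6078e+5)
(-286959 + J)*(-241049 - 253500) = (-286959 + 321567/2)*(-241049 - 253500) = -252351/2*(-494549) = 124799934699/2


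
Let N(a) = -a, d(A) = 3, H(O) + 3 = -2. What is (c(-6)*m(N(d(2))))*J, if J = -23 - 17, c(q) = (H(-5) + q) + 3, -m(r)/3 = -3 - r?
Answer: 0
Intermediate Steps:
H(O) = -5 (H(O) = -3 - 2 = -5)
m(r) = 9 + 3*r (m(r) = -3*(-3 - r) = 9 + 3*r)
c(q) = -2 + q (c(q) = (-5 + q) + 3 = -2 + q)
J = -40
(c(-6)*m(N(d(2))))*J = ((-2 - 6)*(9 + 3*(-1*3)))*(-40) = -8*(9 + 3*(-3))*(-40) = -8*(9 - 9)*(-40) = -8*0*(-40) = 0*(-40) = 0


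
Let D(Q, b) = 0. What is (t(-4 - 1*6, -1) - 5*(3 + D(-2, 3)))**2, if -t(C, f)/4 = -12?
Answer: 1089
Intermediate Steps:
t(C, f) = 48 (t(C, f) = -4*(-12) = 48)
(t(-4 - 1*6, -1) - 5*(3 + D(-2, 3)))**2 = (48 - 5*(3 + 0))**2 = (48 - 5*3)**2 = (48 - 15)**2 = 33**2 = 1089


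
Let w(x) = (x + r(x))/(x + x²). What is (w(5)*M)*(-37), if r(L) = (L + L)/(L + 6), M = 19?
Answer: -9139/66 ≈ -138.47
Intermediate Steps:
r(L) = 2*L/(6 + L) (r(L) = (2*L)/(6 + L) = 2*L/(6 + L))
w(x) = (x + 2*x/(6 + x))/(x + x²)
(w(5)*M)*(-37) = (((8 + 5)/((1 + 5)*(6 + 5)))*19)*(-37) = ((13/(6*11))*19)*(-37) = (((⅙)*(1/11)*13)*19)*(-37) = ((13/66)*19)*(-37) = (247/66)*(-37) = -9139/66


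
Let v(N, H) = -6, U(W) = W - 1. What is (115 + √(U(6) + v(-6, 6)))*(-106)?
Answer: -12190 - 106*I ≈ -12190.0 - 106.0*I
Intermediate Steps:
U(W) = -1 + W
(115 + √(U(6) + v(-6, 6)))*(-106) = (115 + √((-1 + 6) - 6))*(-106) = (115 + √(5 - 6))*(-106) = (115 + √(-1))*(-106) = (115 + I)*(-106) = -12190 - 106*I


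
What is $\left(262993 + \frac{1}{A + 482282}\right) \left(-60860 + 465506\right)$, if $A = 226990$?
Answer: $\frac{12580010568352777}{118212} \approx 1.0642 \cdot 10^{11}$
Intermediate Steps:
$\left(262993 + \frac{1}{A + 482282}\right) \left(-60860 + 465506\right) = \left(262993 + \frac{1}{226990 + 482282}\right) \left(-60860 + 465506\right) = \left(262993 + \frac{1}{709272}\right) 404646 = \frac{186533571097}{709272} \cdot 404646 = \frac{12580010568352777}{118212}$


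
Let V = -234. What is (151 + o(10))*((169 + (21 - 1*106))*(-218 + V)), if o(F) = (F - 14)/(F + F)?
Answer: -28627872/5 ≈ -5.7256e+6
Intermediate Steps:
o(F) = (-14 + F)/(2*F) (o(F) = (-14 + F)/((2*F)) = (-14 + F)*(1/(2*F)) = (-14 + F)/(2*F))
(151 + o(10))*((169 + (21 - 1*106))*(-218 + V)) = (151 + (½)*(-14 + 10)/10)*((169 + (21 - 1*106))*(-218 - 234)) = (151 + (½)*(⅒)*(-4))*((169 + (21 - 106))*(-452)) = (151 - ⅕)*((169 - 85)*(-452)) = 754*(84*(-452))/5 = (754/5)*(-37968) = -28627872/5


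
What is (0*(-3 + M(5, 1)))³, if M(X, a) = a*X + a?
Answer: 0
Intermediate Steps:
M(X, a) = a + X*a (M(X, a) = X*a + a = a + X*a)
(0*(-3 + M(5, 1)))³ = (0*(-3 + 1*(1 + 5)))³ = (0*(-3 + 1*6))³ = (0*(-3 + 6))³ = (0*3)³ = 0³ = 0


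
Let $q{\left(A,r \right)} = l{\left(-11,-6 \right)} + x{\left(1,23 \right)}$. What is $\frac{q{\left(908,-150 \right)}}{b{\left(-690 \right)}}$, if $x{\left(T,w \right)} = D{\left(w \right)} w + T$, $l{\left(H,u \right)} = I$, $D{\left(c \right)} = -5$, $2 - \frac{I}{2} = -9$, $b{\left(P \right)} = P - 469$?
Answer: $\frac{92}{1159} \approx 0.079379$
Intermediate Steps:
$b{\left(P \right)} = -469 + P$
$I = 22$ ($I = 4 - -18 = 4 + 18 = 22$)
$l{\left(H,u \right)} = 22$
$x{\left(T,w \right)} = T - 5 w$ ($x{\left(T,w \right)} = - 5 w + T = T - 5 w$)
$q{\left(A,r \right)} = -92$ ($q{\left(A,r \right)} = 22 + \left(1 - 115\right) = 22 - 114 = -92$)
$\frac{q{\left(908,-150 \right)}}{b{\left(-690 \right)}} = - \frac{92}{-469 - 690} = - \frac{92}{-1159} = \left(-92\right) \left(- \frac{1}{1159}\right) = \frac{92}{1159}$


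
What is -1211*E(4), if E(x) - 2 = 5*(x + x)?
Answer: -50862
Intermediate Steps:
E(x) = 2 + 10*x (E(x) = 2 + 5*(x + x) = 2 + 5*(2*x) = 2 + 10*x)
-1211*E(4) = -1211*(2 + 10*4) = -1211*(2 + 40) = -1211*42 = -173*294 = -50862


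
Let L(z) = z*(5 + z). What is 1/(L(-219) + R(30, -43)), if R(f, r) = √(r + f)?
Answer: -I/(√13 - 46866*I) ≈ 2.1337e-5 - 1.6416e-9*I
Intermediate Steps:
R(f, r) = √(f + r)
1/(L(-219) + R(30, -43)) = 1/(-219*(5 - 219) + √(30 - 43)) = 1/(-219*(-214) + √(-13)) = 1/(46866 + I*√13)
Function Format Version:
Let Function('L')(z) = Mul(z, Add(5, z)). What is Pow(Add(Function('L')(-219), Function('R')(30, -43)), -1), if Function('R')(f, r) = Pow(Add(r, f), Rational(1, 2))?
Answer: Mul(-1, I, Pow(Add(Pow(13, Rational(1, 2)), Mul(-46866, I)), -1)) ≈ Add(2.1337e-5, Mul(-1.6416e-9, I))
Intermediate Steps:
Function('R')(f, r) = Pow(Add(f, r), Rational(1, 2))
Pow(Add(Function('L')(-219), Function('R')(30, -43)), -1) = Pow(Add(Mul(-219, Add(5, -219)), Pow(Add(30, -43), Rational(1, 2))), -1) = Pow(Add(Mul(-219, -214), Pow(-13, Rational(1, 2))), -1) = Pow(Add(46866, Mul(I, Pow(13, Rational(1, 2)))), -1)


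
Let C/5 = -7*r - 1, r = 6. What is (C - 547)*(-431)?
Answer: 328422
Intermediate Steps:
C = -215 (C = 5*(-7*6 - 1) = 5*(-42 - 1) = 5*(-43) = -215)
(C - 547)*(-431) = (-215 - 547)*(-431) = -762*(-431) = 328422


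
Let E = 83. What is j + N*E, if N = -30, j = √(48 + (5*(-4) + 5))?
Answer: -2490 + √33 ≈ -2484.3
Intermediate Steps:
j = √33 (j = √(48 + (-20 + 5)) = √(48 - 15) = √33 ≈ 5.7446)
j + N*E = √33 - 30*83 = √33 - 2490 = -2490 + √33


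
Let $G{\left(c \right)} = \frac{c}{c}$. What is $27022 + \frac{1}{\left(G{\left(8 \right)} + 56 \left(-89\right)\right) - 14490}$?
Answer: $\frac{526199405}{19473} \approx 27022.0$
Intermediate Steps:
$G{\left(c \right)} = 1$
$27022 + \frac{1}{\left(G{\left(8 \right)} + 56 \left(-89\right)\right) - 14490} = 27022 + \frac{1}{\left(1 + 56 \left(-89\right)\right) - 14490} = 27022 + \frac{1}{\left(1 - 4984\right) - 14490} = 27022 + \frac{1}{-4983 - 14490} = 27022 + \frac{1}{-19473} = 27022 - \frac{1}{19473} = \frac{526199405}{19473}$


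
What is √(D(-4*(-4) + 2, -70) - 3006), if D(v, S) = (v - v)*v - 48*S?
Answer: √354 ≈ 18.815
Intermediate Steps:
D(v, S) = -48*S (D(v, S) = 0*v - 48*S = 0 - 48*S = -48*S)
√(D(-4*(-4) + 2, -70) - 3006) = √(-48*(-70) - 3006) = √(3360 - 3006) = √354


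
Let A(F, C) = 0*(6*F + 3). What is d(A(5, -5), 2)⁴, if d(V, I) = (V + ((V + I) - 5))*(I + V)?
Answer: 1296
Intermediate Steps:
A(F, C) = 0 (A(F, C) = 0*(3 + 6*F) = 0)
d(V, I) = (I + V)*(-5 + I + 2*V) (d(V, I) = (V + ((I + V) - 5))*(I + V) = (V + (-5 + I + V))*(I + V) = (-5 + I + 2*V)*(I + V) = (I + V)*(-5 + I + 2*V))
d(A(5, -5), 2)⁴ = (2² - 5*2 - 5*0 + 2*0² + 3*2*0)⁴ = (4 - 10 + 0 + 2*0 + 0)⁴ = (4 - 10 + 0 + 0 + 0)⁴ = (-6)⁴ = 1296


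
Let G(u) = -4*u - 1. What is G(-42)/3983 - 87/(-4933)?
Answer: 1170332/19648139 ≈ 0.059565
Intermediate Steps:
G(u) = -1 - 4*u
G(-42)/3983 - 87/(-4933) = (-1 - 4*(-42))/3983 - 87/(-4933) = (-1 + 168)*(1/3983) - 87*(-1/4933) = 167*(1/3983) + 87/4933 = 167/3983 + 87/4933 = 1170332/19648139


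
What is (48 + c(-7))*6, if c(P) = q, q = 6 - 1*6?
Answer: 288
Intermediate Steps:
q = 0 (q = 6 - 6 = 0)
c(P) = 0
(48 + c(-7))*6 = (48 + 0)*6 = 48*6 = 288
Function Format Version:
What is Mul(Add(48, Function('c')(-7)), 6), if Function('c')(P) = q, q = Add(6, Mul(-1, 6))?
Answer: 288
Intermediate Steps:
q = 0 (q = Add(6, -6) = 0)
Function('c')(P) = 0
Mul(Add(48, Function('c')(-7)), 6) = Mul(Add(48, 0), 6) = Mul(48, 6) = 288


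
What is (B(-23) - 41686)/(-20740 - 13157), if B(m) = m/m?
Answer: 13895/11299 ≈ 1.2298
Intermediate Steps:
B(m) = 1
(B(-23) - 41686)/(-20740 - 13157) = (1 - 41686)/(-20740 - 13157) = -41685/(-33897) = -41685*(-1/33897) = 13895/11299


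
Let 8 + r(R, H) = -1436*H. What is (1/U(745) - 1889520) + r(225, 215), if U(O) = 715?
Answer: -1571761619/715 ≈ -2.1983e+6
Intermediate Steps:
r(R, H) = -8 - 1436*H
(1/U(745) - 1889520) + r(225, 215) = (1/715 - 1889520) + (-8 - 1436*215) = (1/715 - 1889520) + (-8 - 308740) = -1351006799/715 - 308748 = -1571761619/715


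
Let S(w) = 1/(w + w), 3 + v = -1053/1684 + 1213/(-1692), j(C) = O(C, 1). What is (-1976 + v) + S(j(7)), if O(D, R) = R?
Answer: -705152477/356166 ≈ -1979.8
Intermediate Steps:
j(C) = 1
v = -773272/178083 (v = -3 + (-1053/1684 + 1213/(-1692)) = -3 + (-1053*1/1684 + 1213*(-1/1692)) = -3 + (-1053/1684 - 1213/1692) = -3 - 239023/178083 = -773272/178083 ≈ -4.3422)
S(w) = 1/(2*w)
(-1976 + v) + S(j(7)) = (-1976 - 773272/178083) + (1/2)/1 = -352665280/178083 + (1/2)*1 = -352665280/178083 + 1/2 = -705152477/356166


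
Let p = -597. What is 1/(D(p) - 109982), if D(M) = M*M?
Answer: 1/246427 ≈ 4.0580e-6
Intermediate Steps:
D(M) = M²
1/(D(p) - 109982) = 1/((-597)² - 109982) = 1/(356409 - 109982) = 1/246427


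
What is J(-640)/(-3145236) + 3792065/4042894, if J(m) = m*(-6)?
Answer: 992617886615/1059654646082 ≈ 0.93674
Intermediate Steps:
J(m) = -6*m
J(-640)/(-3145236) + 3792065/4042894 = -6*(-640)/(-3145236) + 3792065/4042894 = 3840*(-1/3145236) + 3792065*(1/4042894) = -320/262103 + 3792065/4042894 = 992617886615/1059654646082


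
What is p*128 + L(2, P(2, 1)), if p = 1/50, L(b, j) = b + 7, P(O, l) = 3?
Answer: 289/25 ≈ 11.560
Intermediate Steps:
L(b, j) = 7 + b
p = 1/50 ≈ 0.020000
p*128 + L(2, P(2, 1)) = (1/50)*128 + (7 + 2) = 64/25 + 9 = 289/25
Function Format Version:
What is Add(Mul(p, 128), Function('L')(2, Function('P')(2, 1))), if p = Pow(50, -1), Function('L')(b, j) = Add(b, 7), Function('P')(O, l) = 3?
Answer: Rational(289, 25) ≈ 11.560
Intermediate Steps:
Function('L')(b, j) = Add(7, b)
p = Rational(1, 50) ≈ 0.020000
Add(Mul(p, 128), Function('L')(2, Function('P')(2, 1))) = Add(Mul(Rational(1, 50), 128), Add(7, 2)) = Add(Rational(64, 25), 9) = Rational(289, 25)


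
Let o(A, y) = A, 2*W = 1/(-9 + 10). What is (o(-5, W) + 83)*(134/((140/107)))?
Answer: 279591/35 ≈ 7988.3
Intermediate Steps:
W = 1/2 (W = 1/(2*(-9 + 10)) = (1/2)/1 = (1/2)*1 = 1/2 ≈ 0.50000)
(o(-5, W) + 83)*(134/((140/107))) = (-5 + 83)*(134/((140/107))) = 78*(134/((140*(1/107)))) = 78*(134/(140/107)) = 78*(134*(107/140)) = 78*(7169/70) = 279591/35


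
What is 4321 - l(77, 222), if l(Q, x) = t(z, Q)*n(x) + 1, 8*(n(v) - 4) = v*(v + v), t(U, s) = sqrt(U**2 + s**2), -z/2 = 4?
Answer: 4320 - 12325*sqrt(5993) ≈ -9.4981e+5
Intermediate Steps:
z = -8 (z = -2*4 = -8)
n(v) = 4 + v**2/4 (n(v) = 4 + (v*(v + v))/8 = 4 + (v*(2*v))/8 = 4 + (2*v**2)/8 = 4 + v**2/4)
l(Q, x) = 1 + sqrt(64 + Q**2)*(4 + x**2/4) (l(Q, x) = sqrt((-8)**2 + Q**2)*(4 + x**2/4) + 1 = sqrt(64 + Q**2)*(4 + x**2/4) + 1 = 1 + sqrt(64 + Q**2)*(4 + x**2/4))
4321 - l(77, 222) = 4321 - (1 + sqrt(64 + 77**2)*(16 + 222**2)/4) = 4321 - (1 + sqrt(64 + 5929)*(16 + 49284)/4) = 4321 - (1 + (1/4)*sqrt(5993)*49300) = 4321 - (1 + 12325*sqrt(5993)) = 4321 + (-1 - 12325*sqrt(5993)) = 4320 - 12325*sqrt(5993)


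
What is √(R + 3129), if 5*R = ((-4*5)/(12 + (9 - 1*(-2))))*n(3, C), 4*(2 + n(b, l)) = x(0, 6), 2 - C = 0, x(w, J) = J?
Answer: √1655287/23 ≈ 55.938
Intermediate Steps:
C = 2 (C = 2 - 1*0 = 2 + 0 = 2)
n(b, l) = -½ (n(b, l) = -2 + (¼)*6 = -2 + 3/2 = -½)
R = 2/23 (R = (((-4*5)/(12 + (9 - 1*(-2))))*(-½))/5 = (-20/(12 + (9 + 2))*(-½))/5 = (-20/(12 + 11)*(-½))/5 = (-20/23*(-½))/5 = (⅕)*(10/23) = 2/23 ≈ 0.086957)
√(R + 3129) = √(2/23 + 3129) = √(71969/23) = √1655287/23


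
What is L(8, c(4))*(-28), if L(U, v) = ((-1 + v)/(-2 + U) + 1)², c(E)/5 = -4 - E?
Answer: -8575/9 ≈ -952.78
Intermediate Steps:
c(E) = -20 - 5*E (c(E) = 5*(-4 - E) = -20 - 5*E)
L(U, v) = (1 + (-1 + v)/(-2 + U))² (L(U, v) = ((-1 + v)/(-2 + U) + 1)² = (1 + (-1 + v)/(-2 + U))²)
L(8, c(4))*(-28) = ((-3 + 8 + (-20 - 5*4))²/(-2 + 8)²)*(-28) = ((-3 + 8 + (-20 - 20))²/6²)*(-28) = ((-3 + 8 - 40)²/36)*(-28) = ((1/36)*(-35)²)*(-28) = ((1/36)*1225)*(-28) = (1225/36)*(-28) = -8575/9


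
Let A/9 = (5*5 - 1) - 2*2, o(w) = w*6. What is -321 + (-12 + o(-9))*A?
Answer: -12201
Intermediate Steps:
o(w) = 6*w
A = 180 (A = 9*((5*5 - 1) - 2*2) = 9*((25 - 1) - 4) = 9*(24 - 4) = 9*20 = 180)
-321 + (-12 + o(-9))*A = -321 + (-12 + 6*(-9))*180 = -321 + (-12 - 54)*180 = -321 - 66*180 = -321 - 11880 = -12201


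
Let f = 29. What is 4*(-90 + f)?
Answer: -244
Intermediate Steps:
4*(-90 + f) = 4*(-90 + 29) = 4*(-61) = -244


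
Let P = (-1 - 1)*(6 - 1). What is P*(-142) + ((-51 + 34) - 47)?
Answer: 1356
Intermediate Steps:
P = -10 (P = -2*5 = -10)
P*(-142) + ((-51 + 34) - 47) = -10*(-142) + ((-51 + 34) - 47) = 1420 + (-17 - 47) = 1420 - 64 = 1356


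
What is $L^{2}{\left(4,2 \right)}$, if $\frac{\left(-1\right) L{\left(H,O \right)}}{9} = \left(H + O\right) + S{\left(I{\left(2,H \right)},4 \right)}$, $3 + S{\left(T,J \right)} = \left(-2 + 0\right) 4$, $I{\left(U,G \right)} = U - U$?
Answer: $2025$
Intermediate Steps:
$I{\left(U,G \right)} = 0$
$S{\left(T,J \right)} = -11$ ($S{\left(T,J \right)} = -3 + \left(-2 + 0\right) 4 = -3 - 8 = -11$)
$L{\left(H,O \right)} = 99 - 9 H - 9 O$ ($L{\left(H,O \right)} = - 9 \left(\left(H + O\right) - 11\right) = - 9 \left(-11 + H + O\right) = 99 - 9 H - 9 O$)
$L^{2}{\left(4,2 \right)} = \left(99 - 36 - 18\right)^{2} = 45^{2} = 2025$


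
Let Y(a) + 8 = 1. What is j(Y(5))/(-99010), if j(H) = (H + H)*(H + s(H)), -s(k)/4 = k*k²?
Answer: 1911/9901 ≈ 0.19301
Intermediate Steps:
s(k) = -4*k³ (s(k) = -4*k*k² = -4*k³)
Y(a) = -7 (Y(a) = -8 + 1 = -7)
j(H) = 2*H*(H - 4*H³) (j(H) = (H + H)*(H - 4*H³) = (2*H)*(H - 4*H³) = 2*H*(H - 4*H³))
j(Y(5))/(-99010) = ((-7)²*(2 - 8*(-7)²))/(-99010) = (49*(2 - 8*49))*(-1/99010) = (49*(2 - 392))*(-1/99010) = (49*(-390))*(-1/99010) = -19110*(-1/99010) = 1911/9901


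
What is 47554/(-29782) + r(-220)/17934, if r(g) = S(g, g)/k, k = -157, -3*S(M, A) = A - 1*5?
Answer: -22316180517/13975888486 ≈ -1.5968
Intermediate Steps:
S(M, A) = 5/3 - A/3 (S(M, A) = -(A - 1*5)/3 = -(A - 5)/3 = -(-5 + A)/3 = 5/3 - A/3)
r(g) = -5/471 + g/471 (r(g) = (5/3 - g/3)/(-157) = (5/3 - g/3)*(-1/157) = -5/471 + g/471)
47554/(-29782) + r(-220)/17934 = 47554/(-29782) + (-5/471 + (1/471)*(-220))/17934 = 47554*(-1/29782) + (-5/471 - 220/471)*(1/17934) = -23777/14891 - 75/157*1/17934 = -23777/14891 - 25/938546 = -22316180517/13975888486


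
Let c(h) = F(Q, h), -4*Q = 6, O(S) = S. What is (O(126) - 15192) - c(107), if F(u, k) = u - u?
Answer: -15066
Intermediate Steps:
Q = -3/2 (Q = -1/4*6 = -3/2 ≈ -1.5000)
F(u, k) = 0
c(h) = 0
(O(126) - 15192) - c(107) = (126 - 15192) - 1*0 = -15066 + 0 = -15066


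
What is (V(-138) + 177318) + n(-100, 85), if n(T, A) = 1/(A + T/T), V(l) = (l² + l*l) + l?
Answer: 18513049/86 ≈ 2.1527e+5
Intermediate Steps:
V(l) = l + 2*l² (V(l) = (l² + l²) + l = 2*l² + l = l + 2*l²)
n(T, A) = 1/(1 + A) (n(T, A) = 1/(A + 1) = 1/(1 + A))
(V(-138) + 177318) + n(-100, 85) = (-138*(1 + 2*(-138)) + 177318) + 1/(1 + 85) = (-138*(1 - 276) + 177318) + 1/86 = (-138*(-275) + 177318) + 1/86 = (37950 + 177318) + 1/86 = 215268 + 1/86 = 18513049/86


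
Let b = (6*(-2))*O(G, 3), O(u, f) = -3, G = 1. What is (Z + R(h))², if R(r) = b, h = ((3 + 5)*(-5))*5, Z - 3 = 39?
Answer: 6084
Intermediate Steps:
Z = 42 (Z = 3 + 39 = 42)
h = -200 (h = (8*(-5))*5 = -40*5 = -200)
b = 36 (b = (6*(-2))*(-3) = -12*(-3) = 36)
R(r) = 36
(Z + R(h))² = (42 + 36)² = 78² = 6084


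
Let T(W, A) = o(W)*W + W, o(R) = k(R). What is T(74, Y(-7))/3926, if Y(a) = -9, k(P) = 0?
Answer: 37/1963 ≈ 0.018849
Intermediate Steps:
o(R) = 0
T(W, A) = W (T(W, A) = 0*W + W = 0 + W = W)
T(74, Y(-7))/3926 = 74/3926 = 74*(1/3926) = 37/1963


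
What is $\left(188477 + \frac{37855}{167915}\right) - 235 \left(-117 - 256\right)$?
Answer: $\frac{9273348527}{33583} \approx 2.7613 \cdot 10^{5}$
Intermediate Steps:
$\left(188477 + \frac{37855}{167915}\right) - 235 \left(-117 - 256\right) = \left(188477 + 37855 \cdot \frac{1}{167915}\right) - -87655 = \left(188477 + \frac{7571}{33583}\right) + 87655 = \frac{6329630662}{33583} + 87655 = \frac{9273348527}{33583}$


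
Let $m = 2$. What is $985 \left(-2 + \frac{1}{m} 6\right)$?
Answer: $985$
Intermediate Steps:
$985 \left(-2 + \frac{1}{m} 6\right) = 985 \left(-2 + \frac{1}{2} \cdot 6\right) = 985 \left(-2 + 3\right) = 985 \cdot 1 = 985$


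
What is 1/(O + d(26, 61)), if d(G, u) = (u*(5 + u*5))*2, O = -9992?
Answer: 1/27828 ≈ 3.5935e-5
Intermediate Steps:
d(G, u) = 2*u*(5 + 5*u) (d(G, u) = (u*(5 + 5*u))*2 = 2*u*(5 + 5*u))
1/(O + d(26, 61)) = 1/(-9992 + 10*61*(1 + 61)) = 1/(-9992 + 10*61*62) = 1/(-9992 + 37820) = 1/27828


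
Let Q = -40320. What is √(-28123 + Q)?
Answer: I*√68443 ≈ 261.62*I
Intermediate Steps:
√(-28123 + Q) = √(-28123 - 40320) = √(-68443) = I*√68443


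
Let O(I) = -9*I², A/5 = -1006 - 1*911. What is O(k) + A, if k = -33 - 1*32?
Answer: -47610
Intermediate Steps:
A = -9585 (A = 5*(-1006 - 1*911) = 5*(-1006 - 911) = 5*(-1917) = -9585)
k = -65 (k = -33 - 32 = -65)
O(k) + A = -9*(-65)² - 9585 = -9*4225 - 9585 = -38025 - 9585 = -47610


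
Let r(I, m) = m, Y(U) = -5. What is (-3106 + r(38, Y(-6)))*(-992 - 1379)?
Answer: 7376181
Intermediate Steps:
(-3106 + r(38, Y(-6)))*(-992 - 1379) = (-3106 - 5)*(-992 - 1379) = -3111*(-2371) = 7376181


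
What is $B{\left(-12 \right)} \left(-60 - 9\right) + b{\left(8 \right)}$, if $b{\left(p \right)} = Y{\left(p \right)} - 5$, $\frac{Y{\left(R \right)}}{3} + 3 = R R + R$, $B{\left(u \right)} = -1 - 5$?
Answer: $616$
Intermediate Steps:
$B{\left(u \right)} = -6$ ($B{\left(u \right)} = -1 - 5 = -6$)
$Y{\left(R \right)} = -9 + 3 R + 3 R^{2}$ ($Y{\left(R \right)} = -9 + 3 \left(R R + R\right) = -9 + 3 \left(R^{2} + R\right) = -9 + 3 \left(R + R^{2}\right) = -9 + \left(3 R + 3 R^{2}\right) = -9 + 3 R + 3 R^{2}$)
$b{\left(p \right)} = -14 + 3 p + 3 p^{2}$ ($b{\left(p \right)} = \left(-9 + 3 p + 3 p^{2}\right) - 5 = -14 + 3 p + 3 p^{2}$)
$B{\left(-12 \right)} \left(-60 - 9\right) + b{\left(8 \right)} = - 6 \left(-60 - 9\right) + \left(-14 + 3 \cdot 8 + 3 \cdot 8^{2}\right) = - 6 \left(-60 - 9\right) + \left(-14 + 24 + 3 \cdot 64\right) = \left(-6\right) \left(-69\right) + \left(-14 + 24 + 192\right) = 414 + 202 = 616$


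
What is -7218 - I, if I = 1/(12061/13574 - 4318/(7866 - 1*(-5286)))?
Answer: -180519425142/25003435 ≈ -7219.8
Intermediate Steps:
I = 44631312/25003435 (I = 1/(12061*(1/13574) - 4318/(7866 + 5286)) = 1/(12061/13574 - 4318/13152) = 1/(12061/13574 - 4318*1/13152) = 1/(12061/13574 - 2159/6576) = 1/(25003435/44631312) = 44631312/25003435 ≈ 1.7850)
-7218 - I = -7218 - 1*44631312/25003435 = -7218 - 44631312/25003435 = -180519425142/25003435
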